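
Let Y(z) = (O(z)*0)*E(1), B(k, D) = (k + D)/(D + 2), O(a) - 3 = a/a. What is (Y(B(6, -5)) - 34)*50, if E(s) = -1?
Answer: -1700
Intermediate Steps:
O(a) = 4 (O(a) = 3 + a/a = 3 + 1 = 4)
B(k, D) = (D + k)/(2 + D)
Y(z) = 0 (Y(z) = (4*0)*(-1) = 0*(-1) = 0)
(Y(B(6, -5)) - 34)*50 = (0 - 34)*50 = -34*50 = -1700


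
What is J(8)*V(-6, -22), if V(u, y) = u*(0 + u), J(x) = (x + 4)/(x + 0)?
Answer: 54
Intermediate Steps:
J(x) = (4 + x)/x
V(u, y) = u² (V(u, y) = u*u = u²)
J(8)*V(-6, -22) = ((4 + 8)/8)*(-6)² = ((⅛)*12)*36 = (3/2)*36 = 54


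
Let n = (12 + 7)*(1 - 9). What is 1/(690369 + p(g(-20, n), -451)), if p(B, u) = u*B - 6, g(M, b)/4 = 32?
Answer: 1/632635 ≈ 1.5807e-6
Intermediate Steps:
n = -152 (n = 19*(-8) = -152)
g(M, b) = 128 (g(M, b) = 4*32 = 128)
p(B, u) = -6 + B*u (p(B, u) = B*u - 6 = -6 + B*u)
1/(690369 + p(g(-20, n), -451)) = 1/(690369 + (-6 + 128*(-451))) = 1/(690369 + (-6 - 57728)) = 1/(690369 - 57734) = 1/632635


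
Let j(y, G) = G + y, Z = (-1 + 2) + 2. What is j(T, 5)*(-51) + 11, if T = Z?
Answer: -397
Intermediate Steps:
Z = 3 (Z = 1 + 2 = 3)
T = 3
j(T, 5)*(-51) + 11 = (5 + 3)*(-51) + 11 = 8*(-51) + 11 = -408 + 11 = -397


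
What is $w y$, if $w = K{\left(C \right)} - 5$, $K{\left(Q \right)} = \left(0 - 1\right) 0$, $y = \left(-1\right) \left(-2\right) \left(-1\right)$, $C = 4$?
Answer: $10$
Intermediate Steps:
$y = -2$ ($y = 2 \left(-1\right) = -2$)
$K{\left(Q \right)} = 0$ ($K{\left(Q \right)} = \left(-1\right) 0 = 0$)
$w = -5$ ($w = 0 - 5 = -5$)
$w y = \left(-5\right) \left(-2\right) = 10$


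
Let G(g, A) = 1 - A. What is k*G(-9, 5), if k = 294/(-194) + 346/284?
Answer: 8186/6887 ≈ 1.1886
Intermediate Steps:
k = -4093/13774 (k = 294*(-1/194) + 346*(1/284) = -147/97 + 173/142 = -4093/13774 ≈ -0.29715)
k*G(-9, 5) = -4093*(1 - 1*5)/13774 = -4093*(1 - 5)/13774 = -4093/13774*(-4) = 8186/6887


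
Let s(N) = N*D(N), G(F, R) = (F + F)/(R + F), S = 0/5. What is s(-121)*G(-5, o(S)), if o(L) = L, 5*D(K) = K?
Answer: 29282/5 ≈ 5856.4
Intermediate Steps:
D(K) = K/5
S = 0 (S = 0*(⅕) = 0)
G(F, R) = 2*F/(F + R) (G(F, R) = (2*F)/(F + R) = 2*F/(F + R))
s(N) = N²/5 (s(N) = N*(N/5) = N²/5)
s(-121)*G(-5, o(S)) = ((⅕)*(-121)²)*(2*(-5)/(-5 + 0)) = ((⅕)*14641)*(2*(-5)/(-5)) = 14641*(2*(-5)*(-⅕))/5 = (14641/5)*2 = 29282/5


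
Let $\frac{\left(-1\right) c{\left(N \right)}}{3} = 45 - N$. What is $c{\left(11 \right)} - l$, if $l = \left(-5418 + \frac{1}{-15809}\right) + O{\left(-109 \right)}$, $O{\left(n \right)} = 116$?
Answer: $\frac{82206801}{15809} \approx 5200.0$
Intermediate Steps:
$c{\left(N \right)} = -135 + 3 N$ ($c{\left(N \right)} = - 3 \left(45 - N\right) = -135 + 3 N$)
$l = - \frac{83819319}{15809}$ ($l = \left(-5418 + \frac{1}{-15809}\right) + 116 = \left(-5418 - \frac{1}{15809}\right) + 116 = - \frac{85653163}{15809} + 116 = - \frac{83819319}{15809} \approx -5302.0$)
$c{\left(11 \right)} - l = \left(-135 + 3 \cdot 11\right) - - \frac{83819319}{15809} = \left(-135 + 33\right) + \frac{83819319}{15809} = -102 + \frac{83819319}{15809} = \frac{82206801}{15809}$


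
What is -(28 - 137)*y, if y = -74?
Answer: -8066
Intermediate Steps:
-(28 - 137)*y = -(28 - 137)*(-74) = -(-109)*(-74) = -1*8066 = -8066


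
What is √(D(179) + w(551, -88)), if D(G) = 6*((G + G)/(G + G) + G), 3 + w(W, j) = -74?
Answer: √1003 ≈ 31.670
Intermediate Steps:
w(W, j) = -77 (w(W, j) = -3 - 74 = -77)
D(G) = 6 + 6*G (D(G) = 6*((2*G)/((2*G)) + G) = 6*((2*G)*(1/(2*G)) + G) = 6*(1 + G) = 6 + 6*G)
√(D(179) + w(551, -88)) = √((6 + 6*179) - 77) = √((6 + 1074) - 77) = √(1080 - 77) = √1003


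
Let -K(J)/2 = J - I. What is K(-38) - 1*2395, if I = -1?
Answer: -2321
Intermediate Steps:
K(J) = -2 - 2*J (K(J) = -2*(J - 1*(-1)) = -2*(J + 1) = -2*(1 + J) = -2 - 2*J)
K(-38) - 1*2395 = (-2 - 2*(-38)) - 1*2395 = (-2 + 76) - 2395 = 74 - 2395 = -2321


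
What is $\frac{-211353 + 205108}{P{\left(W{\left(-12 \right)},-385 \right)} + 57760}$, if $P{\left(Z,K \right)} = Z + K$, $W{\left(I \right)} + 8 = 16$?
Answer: $- \frac{6245}{57383} \approx -0.10883$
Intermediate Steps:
$W{\left(I \right)} = 8$ ($W{\left(I \right)} = -8 + 16 = 8$)
$P{\left(Z,K \right)} = K + Z$
$\frac{-211353 + 205108}{P{\left(W{\left(-12 \right)},-385 \right)} + 57760} = \frac{-211353 + 205108}{\left(-385 + 8\right) + 57760} = - \frac{6245}{-377 + 57760} = - \frac{6245}{57383}$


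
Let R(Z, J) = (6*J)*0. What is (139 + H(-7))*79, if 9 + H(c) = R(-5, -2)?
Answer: 10270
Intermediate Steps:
R(Z, J) = 0
H(c) = -9 (H(c) = -9 + 0 = -9)
(139 + H(-7))*79 = (139 - 9)*79 = 130*79 = 10270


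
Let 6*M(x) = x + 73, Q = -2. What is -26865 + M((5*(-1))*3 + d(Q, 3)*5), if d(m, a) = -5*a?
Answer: -161207/6 ≈ -26868.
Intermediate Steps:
M(x) = 73/6 + x/6 (M(x) = (x + 73)/6 = (73 + x)/6 = 73/6 + x/6)
-26865 + M((5*(-1))*3 + d(Q, 3)*5) = -26865 + (73/6 + ((5*(-1))*3 - 5*3*5)/6) = -26865 + (73/6 + (-5*3 - 15*5)/6) = -26865 + (73/6 + (-15 - 75)/6) = -26865 + (73/6 + (⅙)*(-90)) = -26865 + (73/6 - 15) = -26865 - 17/6 = -161207/6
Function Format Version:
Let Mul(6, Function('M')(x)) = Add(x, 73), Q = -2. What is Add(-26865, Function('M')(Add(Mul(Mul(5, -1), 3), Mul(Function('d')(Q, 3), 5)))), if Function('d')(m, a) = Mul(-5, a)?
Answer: Rational(-161207, 6) ≈ -26868.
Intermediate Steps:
Function('M')(x) = Add(Rational(73, 6), Mul(Rational(1, 6), x)) (Function('M')(x) = Mul(Rational(1, 6), Add(x, 73)) = Mul(Rational(1, 6), Add(73, x)) = Add(Rational(73, 6), Mul(Rational(1, 6), x)))
Add(-26865, Function('M')(Add(Mul(Mul(5, -1), 3), Mul(Function('d')(Q, 3), 5)))) = Add(-26865, Add(Rational(73, 6), Mul(Rational(1, 6), Add(Mul(Mul(5, -1), 3), Mul(Mul(-5, 3), 5))))) = Add(-26865, Add(Rational(73, 6), Mul(Rational(1, 6), Add(Mul(-5, 3), Mul(-15, 5))))) = Add(-26865, Add(Rational(73, 6), Mul(Rational(1, 6), Add(-15, -75)))) = Add(-26865, Add(Rational(73, 6), Mul(Rational(1, 6), -90))) = Add(-26865, Add(Rational(73, 6), -15)) = Add(-26865, Rational(-17, 6)) = Rational(-161207, 6)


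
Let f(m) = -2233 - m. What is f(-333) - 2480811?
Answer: -2482711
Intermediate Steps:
f(-333) - 2480811 = (-2233 - 1*(-333)) - 2480811 = (-2233 + 333) - 2480811 = -1900 - 2480811 = -2482711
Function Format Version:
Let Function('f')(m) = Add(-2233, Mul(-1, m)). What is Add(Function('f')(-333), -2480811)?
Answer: -2482711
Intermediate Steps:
Add(Function('f')(-333), -2480811) = Add(Add(-2233, Mul(-1, -333)), -2480811) = Add(Add(-2233, 333), -2480811) = Add(-1900, -2480811) = -2482711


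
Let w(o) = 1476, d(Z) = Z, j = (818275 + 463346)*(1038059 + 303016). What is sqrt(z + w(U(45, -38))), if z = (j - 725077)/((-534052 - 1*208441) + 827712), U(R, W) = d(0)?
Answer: sqrt(146480803575092498)/85219 ≈ 4491.1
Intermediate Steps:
j = 1718749882575 (j = 1281621*1341075 = 1718749882575)
U(R, W) = 0
z = 1718749157498/85219 (z = (1718749882575 - 725077)/((-534052 - 1*208441) + 827712) = 1718749157498/((-534052 - 208441) + 827712) = 1718749157498/(-742493 + 827712) = 1718749157498/85219 ≈ 2.0169e+7)
sqrt(z + w(U(45, -38))) = sqrt(1718749157498/85219 + 1476) = sqrt(1718874940742/85219) = sqrt(146480803575092498)/85219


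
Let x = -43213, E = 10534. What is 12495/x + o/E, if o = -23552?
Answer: -24986411/9895777 ≈ -2.5250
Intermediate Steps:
12495/x + o/E = 12495/(-43213) - 23552/10534 = 12495*(-1/43213) - 23552*1/10534 = -12495/43213 - 512/229 = -24986411/9895777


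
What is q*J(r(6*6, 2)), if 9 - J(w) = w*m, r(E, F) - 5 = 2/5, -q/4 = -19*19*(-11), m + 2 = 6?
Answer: 1000692/5 ≈ 2.0014e+5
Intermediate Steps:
m = 4 (m = -2 + 6 = 4)
q = -15884 (q = -4*(-19*19)*(-11) = -(-1444)*(-11) = -4*3971 = -15884)
r(E, F) = 27/5 (r(E, F) = 5 + 2/5 = 5 + 2*(⅕) = 5 + ⅖ = 27/5)
J(w) = 9 - 4*w (J(w) = 9 - w*4 = 9 - 4*w)
q*J(r(6*6, 2)) = -15884*(9 - 4*27/5) = -15884*(9 - 108/5) = -15884*(-63/5) = 1000692/5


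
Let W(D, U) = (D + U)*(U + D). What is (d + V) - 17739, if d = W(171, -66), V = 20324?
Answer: 13610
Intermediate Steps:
W(D, U) = (D + U)² (W(D, U) = (D + U)*(D + U) = (D + U)²)
d = 11025 (d = (171 - 66)² = 105² = 11025)
(d + V) - 17739 = (11025 + 20324) - 17739 = 31349 - 17739 = 13610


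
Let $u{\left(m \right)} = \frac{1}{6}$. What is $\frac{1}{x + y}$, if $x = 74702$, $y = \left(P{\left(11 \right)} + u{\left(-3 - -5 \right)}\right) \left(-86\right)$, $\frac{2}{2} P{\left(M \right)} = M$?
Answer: $\frac{3}{221225} \approx 1.3561 \cdot 10^{-5}$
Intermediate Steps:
$u{\left(m \right)} = \frac{1}{6}$
$P{\left(M \right)} = M$
$y = - \frac{2881}{3}$ ($y = \left(11 + \frac{1}{6}\right) \left(-86\right) = \frac{67}{6} \left(-86\right) = - \frac{2881}{3} \approx -960.33$)
$\frac{1}{x + y} = \frac{1}{74702 - \frac{2881}{3}} = \frac{1}{\frac{221225}{3}} = \frac{3}{221225}$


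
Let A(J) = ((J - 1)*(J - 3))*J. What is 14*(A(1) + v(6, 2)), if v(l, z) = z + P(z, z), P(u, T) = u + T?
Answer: 84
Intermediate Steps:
P(u, T) = T + u
A(J) = J*(-1 + J)*(-3 + J) (A(J) = ((-1 + J)*(-3 + J))*J = J*(-1 + J)*(-3 + J))
v(l, z) = 3*z (v(l, z) = z + (z + z) = z + 2*z = 3*z)
14*(A(1) + v(6, 2)) = 14*(1*(3 + 1² - 4*1) + 3*2) = 14*(1*(3 + 1 - 4) + 6) = 14*(1*0 + 6) = 14*(0 + 6) = 14*6 = 84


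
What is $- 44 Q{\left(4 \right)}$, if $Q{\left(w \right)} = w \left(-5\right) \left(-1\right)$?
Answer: $-880$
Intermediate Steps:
$Q{\left(w \right)} = 5 w$ ($Q{\left(w \right)} = - 5 w \left(-1\right) = 5 w$)
$- 44 Q{\left(4 \right)} = - 44 \cdot 5 \cdot 4 = \left(-44\right) 20 = -880$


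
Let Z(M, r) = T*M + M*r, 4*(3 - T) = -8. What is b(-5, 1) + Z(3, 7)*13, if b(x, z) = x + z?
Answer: 464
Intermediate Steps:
T = 5 (T = 3 - ¼*(-8) = 3 + 2 = 5)
Z(M, r) = 5*M + M*r
b(-5, 1) + Z(3, 7)*13 = (-5 + 1) + (3*(5 + 7))*13 = -4 + (3*12)*13 = -4 + 36*13 = -4 + 468 = 464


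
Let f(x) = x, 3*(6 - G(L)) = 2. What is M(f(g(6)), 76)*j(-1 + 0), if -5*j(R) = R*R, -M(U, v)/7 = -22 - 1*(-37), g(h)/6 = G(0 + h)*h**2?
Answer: 21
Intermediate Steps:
G(L) = 16/3 (G(L) = 6 - 1/3*2 = 6 - 2/3 = 16/3)
g(h) = 32*h**2 (g(h) = 6*(16*h**2/3) = 32*h**2)
M(U, v) = -105 (M(U, v) = -7*(-22 - 1*(-37)) = -7*(-22 + 37) = -7*15 = -105)
j(R) = -R**2/5 (j(R) = -R*R/5 = -R**2/5)
M(f(g(6)), 76)*j(-1 + 0) = -(-21)*(-1 + 0)**2 = -(-21)*(-1)**2 = -(-21) = -105*(-1/5) = 21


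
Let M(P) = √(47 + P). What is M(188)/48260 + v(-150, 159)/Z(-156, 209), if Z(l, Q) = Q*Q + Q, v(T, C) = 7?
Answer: 1/6270 + √235/48260 ≈ 0.00047714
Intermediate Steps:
Z(l, Q) = Q + Q² (Z(l, Q) = Q² + Q = Q + Q²)
M(188)/48260 + v(-150, 159)/Z(-156, 209) = √(47 + 188)/48260 + 7/((209*(1 + 209))) = √235*(1/48260) + 7/((209*210)) = √235/48260 + 7/43890 = √235/48260 + 7*(1/43890) = √235/48260 + 1/6270 = 1/6270 + √235/48260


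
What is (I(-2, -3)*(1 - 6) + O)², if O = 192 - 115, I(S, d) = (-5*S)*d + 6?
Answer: 38809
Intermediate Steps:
I(S, d) = 6 - 5*S*d (I(S, d) = -5*S*d + 6 = 6 - 5*S*d)
O = 77
(I(-2, -3)*(1 - 6) + O)² = ((6 - 5*(-2)*(-3))*(1 - 6) + 77)² = ((6 - 30)*(-5) + 77)² = (-24*(-5) + 77)² = (120 + 77)² = 197² = 38809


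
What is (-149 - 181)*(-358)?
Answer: 118140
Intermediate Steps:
(-149 - 181)*(-358) = -330*(-358) = 118140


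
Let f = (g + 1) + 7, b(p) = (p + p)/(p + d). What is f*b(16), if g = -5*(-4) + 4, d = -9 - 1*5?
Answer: 512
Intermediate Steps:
d = -14 (d = -9 - 5 = -14)
g = 24 (g = 20 + 4 = 24)
b(p) = 2*p/(-14 + p) (b(p) = (p + p)/(p - 14) = (2*p)/(-14 + p) = 2*p/(-14 + p))
f = 32 (f = (24 + 1) + 7 = 25 + 7 = 32)
f*b(16) = 32*(2*16/(-14 + 16)) = 32*(2*16/2) = 32*(2*16*(½)) = 32*16 = 512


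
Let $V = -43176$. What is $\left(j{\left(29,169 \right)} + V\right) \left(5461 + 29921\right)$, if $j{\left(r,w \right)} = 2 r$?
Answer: $-1525601076$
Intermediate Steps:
$\left(j{\left(29,169 \right)} + V\right) \left(5461 + 29921\right) = \left(2 \cdot 29 - 43176\right) \left(5461 + 29921\right) = \left(58 - 43176\right) 35382 = \left(-43118\right) 35382 = -1525601076$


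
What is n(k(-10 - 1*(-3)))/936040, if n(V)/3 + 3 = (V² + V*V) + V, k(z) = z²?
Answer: 1818/117005 ≈ 0.015538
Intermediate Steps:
n(V) = -9 + 3*V + 6*V² (n(V) = -9 + 3*((V² + V*V) + V) = -9 + 3*((V² + V²) + V) = -9 + 3*(2*V² + V) = -9 + 3*(V + 2*V²) = -9 + (3*V + 6*V²) = -9 + 3*V + 6*V²)
n(k(-10 - 1*(-3)))/936040 = (-9 + 3*(-10 - 1*(-3))² + 6*((-10 - 1*(-3))²)²)/936040 = (-9 + 3*(-10 + 3)² + 6*((-10 + 3)²)²)*(1/936040) = (-9 + 3*(-7)² + 6*((-7)²)²)*(1/936040) = (-9 + 3*49 + 6*49²)*(1/936040) = (-9 + 147 + 6*2401)*(1/936040) = (-9 + 147 + 14406)*(1/936040) = 14544*(1/936040) = 1818/117005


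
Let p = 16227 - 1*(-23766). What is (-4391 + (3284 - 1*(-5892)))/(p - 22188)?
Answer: 319/1187 ≈ 0.26874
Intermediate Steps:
p = 39993 (p = 16227 + 23766 = 39993)
(-4391 + (3284 - 1*(-5892)))/(p - 22188) = (-4391 + (3284 - 1*(-5892)))/(39993 - 22188) = (-4391 + (3284 + 5892))/17805 = (-4391 + 9176)*(1/17805) = 4785*(1/17805) = 319/1187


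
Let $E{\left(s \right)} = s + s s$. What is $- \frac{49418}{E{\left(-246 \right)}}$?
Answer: $- \frac{24709}{30135} \approx -0.81994$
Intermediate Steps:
$E{\left(s \right)} = s + s^{2}$
$- \frac{49418}{E{\left(-246 \right)}} = - \frac{49418}{\left(-246\right) \left(1 - 246\right)} = - \frac{49418}{\left(-246\right) \left(-245\right)} = - \frac{49418}{60270} = \left(-49418\right) \frac{1}{60270} = - \frac{24709}{30135}$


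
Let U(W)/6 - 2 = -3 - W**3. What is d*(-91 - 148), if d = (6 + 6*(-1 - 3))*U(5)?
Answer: -3252312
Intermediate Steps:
U(W) = -6 - 6*W**3 (U(W) = 12 + 6*(-3 - W**3) = 12 + (-18 - 6*W**3) = -6 - 6*W**3)
d = 13608 (d = (6 + 6*(-1 - 3))*(-6 - 6*5**3) = (6 + 6*(-4))*(-6 - 6*125) = (6 - 24)*(-6 - 750) = -18*(-756) = 13608)
d*(-91 - 148) = 13608*(-91 - 148) = 13608*(-239) = -3252312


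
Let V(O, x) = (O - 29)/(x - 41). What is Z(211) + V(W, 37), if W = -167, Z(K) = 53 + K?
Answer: 313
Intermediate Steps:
V(O, x) = (-29 + O)/(-41 + x)
Z(211) + V(W, 37) = (53 + 211) + (-29 - 167)/(-41 + 37) = 264 - 196/(-4) = 264 - ¼*(-196) = 264 + 49 = 313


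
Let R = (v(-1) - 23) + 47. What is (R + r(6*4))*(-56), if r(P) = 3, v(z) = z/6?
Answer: -4508/3 ≈ -1502.7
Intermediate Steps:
v(z) = z/6 (v(z) = z*(⅙) = z/6)
R = 143/6 (R = ((⅙)*(-1) - 23) + 47 = (-⅙ - 23) + 47 = -139/6 + 47 = 143/6 ≈ 23.833)
(R + r(6*4))*(-56) = (143/6 + 3)*(-56) = (161/6)*(-56) = -4508/3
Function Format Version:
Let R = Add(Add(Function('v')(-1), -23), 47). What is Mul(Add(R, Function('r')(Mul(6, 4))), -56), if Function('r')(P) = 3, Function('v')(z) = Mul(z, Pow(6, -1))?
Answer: Rational(-4508, 3) ≈ -1502.7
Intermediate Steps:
Function('v')(z) = Mul(Rational(1, 6), z) (Function('v')(z) = Mul(z, Rational(1, 6)) = Mul(Rational(1, 6), z))
R = Rational(143, 6) (R = Add(Add(Mul(Rational(1, 6), -1), -23), 47) = Add(Add(Rational(-1, 6), -23), 47) = Add(Rational(-139, 6), 47) = Rational(143, 6) ≈ 23.833)
Mul(Add(R, Function('r')(Mul(6, 4))), -56) = Mul(Add(Rational(143, 6), 3), -56) = Mul(Rational(161, 6), -56) = Rational(-4508, 3)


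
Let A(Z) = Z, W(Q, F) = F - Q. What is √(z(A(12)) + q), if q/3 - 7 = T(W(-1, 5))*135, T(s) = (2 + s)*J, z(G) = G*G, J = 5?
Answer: √16365 ≈ 127.93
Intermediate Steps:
z(G) = G²
T(s) = 10 + 5*s (T(s) = (2 + s)*5 = 10 + 5*s)
q = 16221 (q = 21 + 3*((10 + 5*(5 - 1*(-1)))*135) = 21 + 3*((10 + 5*(5 + 1))*135) = 21 + 3*((10 + 5*6)*135) = 21 + 3*((10 + 30)*135) = 21 + 3*(40*135) = 21 + 3*5400 = 21 + 16200 = 16221)
√(z(A(12)) + q) = √(12² + 16221) = √(144 + 16221) = √16365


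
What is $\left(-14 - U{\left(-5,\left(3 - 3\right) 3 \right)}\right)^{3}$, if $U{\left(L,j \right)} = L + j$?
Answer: $-729$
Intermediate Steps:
$\left(-14 - U{\left(-5,\left(3 - 3\right) 3 \right)}\right)^{3} = \left(-14 - \left(-5 + \left(3 - 3\right) 3\right)\right)^{3} = \left(-14 - \left(-5 + 0 \cdot 3\right)\right)^{3} = \left(-14 - \left(-5 + 0\right)\right)^{3} = \left(-14 - -5\right)^{3} = \left(-14 + 5\right)^{3} = \left(-9\right)^{3} = -729$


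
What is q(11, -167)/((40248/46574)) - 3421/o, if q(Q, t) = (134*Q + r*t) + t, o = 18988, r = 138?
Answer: -1201559972261/47764314 ≈ -25156.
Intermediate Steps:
q(Q, t) = 134*Q + 139*t (q(Q, t) = (134*Q + 138*t) + t = 134*Q + 139*t)
q(11, -167)/((40248/46574)) - 3421/o = (134*11 + 139*(-167))/((40248/46574)) - 3421/18988 = (1474 - 23213)/((40248*(1/46574))) - 3421*1/18988 = -21739/20124/23287 - 3421/18988 = -21739*23287/20124 - 3421/18988 = -506236093/20124 - 3421/18988 = -1201559972261/47764314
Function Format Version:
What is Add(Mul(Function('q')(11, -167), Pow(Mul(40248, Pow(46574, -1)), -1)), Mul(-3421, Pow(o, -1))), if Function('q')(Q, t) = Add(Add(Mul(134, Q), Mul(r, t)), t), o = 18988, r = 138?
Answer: Rational(-1201559972261, 47764314) ≈ -25156.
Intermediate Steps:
Function('q')(Q, t) = Add(Mul(134, Q), Mul(139, t)) (Function('q')(Q, t) = Add(Add(Mul(134, Q), Mul(138, t)), t) = Add(Mul(134, Q), Mul(139, t)))
Add(Mul(Function('q')(11, -167), Pow(Mul(40248, Pow(46574, -1)), -1)), Mul(-3421, Pow(o, -1))) = Add(Mul(Add(Mul(134, 11), Mul(139, -167)), Pow(Mul(40248, Pow(46574, -1)), -1)), Mul(-3421, Pow(18988, -1))) = Add(Mul(Add(1474, -23213), Pow(Mul(40248, Rational(1, 46574)), -1)), Mul(-3421, Rational(1, 18988))) = Add(Mul(-21739, Pow(Rational(20124, 23287), -1)), Rational(-3421, 18988)) = Add(Mul(-21739, Rational(23287, 20124)), Rational(-3421, 18988)) = Add(Rational(-506236093, 20124), Rational(-3421, 18988)) = Rational(-1201559972261, 47764314)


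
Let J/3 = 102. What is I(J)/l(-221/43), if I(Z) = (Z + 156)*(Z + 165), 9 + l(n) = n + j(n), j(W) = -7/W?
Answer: -689290602/40475 ≈ -17030.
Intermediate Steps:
J = 306 (J = 3*102 = 306)
l(n) = -9 + n - 7/n (l(n) = -9 + (n - 7/n) = -9 + n - 7/n)
I(Z) = (156 + Z)*(165 + Z)
I(J)/l(-221/43) = (25740 + 306² + 321*306)/(-9 - 221/43 - 7/((-221/43))) = (25740 + 93636 + 98226)/(-9 - 221*1/43 - 7/((-221*1/43))) = 217602/(-9 - 221/43 - 7/(-221/43)) = 217602/(-9 - 221/43 - 7*(-43/221)) = 217602/(-9 - 221/43 + 301/221) = 217602/(-121425/9503) = 217602*(-9503/121425) = -689290602/40475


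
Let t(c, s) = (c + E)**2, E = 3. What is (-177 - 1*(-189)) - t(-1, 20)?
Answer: 8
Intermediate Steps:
t(c, s) = (3 + c)**2 (t(c, s) = (c + 3)**2 = (3 + c)**2)
(-177 - 1*(-189)) - t(-1, 20) = (-177 - 1*(-189)) - (3 - 1)**2 = (-177 + 189) - 1*2**2 = 12 - 1*4 = 12 - 4 = 8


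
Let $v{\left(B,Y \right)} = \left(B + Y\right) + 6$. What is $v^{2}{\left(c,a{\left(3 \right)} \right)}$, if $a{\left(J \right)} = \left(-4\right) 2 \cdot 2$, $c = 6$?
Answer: $16$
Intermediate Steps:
$a{\left(J \right)} = -16$ ($a{\left(J \right)} = \left(-8\right) 2 = -16$)
$v{\left(B,Y \right)} = 6 + B + Y$
$v^{2}{\left(c,a{\left(3 \right)} \right)} = \left(6 + 6 - 16\right)^{2} = \left(-4\right)^{2} = 16$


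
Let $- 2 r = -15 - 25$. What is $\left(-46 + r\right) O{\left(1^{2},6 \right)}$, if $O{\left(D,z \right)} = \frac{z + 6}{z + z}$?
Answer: $-26$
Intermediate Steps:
$O{\left(D,z \right)} = \frac{6 + z}{2 z}$
$r = 20$ ($r = - \frac{-15 - 25}{2} = \left(- \frac{1}{2}\right) \left(-40\right) = 20$)
$\left(-46 + r\right) O{\left(1^{2},6 \right)} = \left(-46 + 20\right) \frac{6 + 6}{2 \cdot 6} = - 26 \cdot \frac{1}{2} \cdot \frac{1}{6} \cdot 12 = \left(-26\right) 1 = -26$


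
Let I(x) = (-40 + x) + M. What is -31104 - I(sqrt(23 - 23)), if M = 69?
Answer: -31133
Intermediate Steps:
I(x) = 29 + x (I(x) = (-40 + x) + 69 = 29 + x)
-31104 - I(sqrt(23 - 23)) = -31104 - (29 + sqrt(23 - 23)) = -31104 - (29 + sqrt(0)) = -31104 - (29 + 0) = -31104 - 1*29 = -31104 - 29 = -31133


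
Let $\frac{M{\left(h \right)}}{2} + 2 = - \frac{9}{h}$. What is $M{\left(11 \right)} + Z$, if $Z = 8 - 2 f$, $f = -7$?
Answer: $\frac{180}{11} \approx 16.364$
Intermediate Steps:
$M{\left(h \right)} = -4 - \frac{18}{h}$ ($M{\left(h \right)} = -4 + 2 \left(- \frac{9}{h}\right) = -4 - \frac{18}{h}$)
$Z = 22$ ($Z = 8 - -14 = 8 + 14 = 22$)
$M{\left(11 \right)} + Z = \left(-4 - \frac{18}{11}\right) + 22 = - \frac{62}{11} + 22 = \frac{180}{11}$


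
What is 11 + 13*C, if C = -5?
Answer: -54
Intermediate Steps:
11 + 13*C = 11 + 13*(-5) = 11 - 65 = -54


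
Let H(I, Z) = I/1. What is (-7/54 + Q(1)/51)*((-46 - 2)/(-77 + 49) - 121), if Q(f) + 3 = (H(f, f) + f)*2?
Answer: 84335/6426 ≈ 13.124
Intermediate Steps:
H(I, Z) = I (H(I, Z) = I*1 = I)
Q(f) = -3 + 4*f (Q(f) = -3 + (f + f)*2 = -3 + (2*f)*2 = -3 + 4*f)
(-7/54 + Q(1)/51)*((-46 - 2)/(-77 + 49) - 121) = (-7/54 + (-3 + 4*1)/51)*((-46 - 2)/(-77 + 49) - 121) = (-7*1/54 + (-3 + 4)*(1/51))*(-48/(-28) - 121) = (-7/54 + 1*(1/51))*(-48*(-1/28) - 121) = (-7/54 + 1/51)*(12/7 - 121) = -101/918*(-835/7) = 84335/6426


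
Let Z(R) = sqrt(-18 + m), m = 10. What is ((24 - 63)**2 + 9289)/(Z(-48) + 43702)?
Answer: 118104655/477466203 - 5405*I*sqrt(2)/477466203 ≈ 0.24736 - 1.6009e-5*I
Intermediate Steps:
Z(R) = 2*I*sqrt(2) (Z(R) = sqrt(-18 + 10) = sqrt(-8) = 2*I*sqrt(2))
((24 - 63)**2 + 9289)/(Z(-48) + 43702) = ((24 - 63)**2 + 9289)/(2*I*sqrt(2) + 43702) = ((-39)**2 + 9289)/(43702 + 2*I*sqrt(2)) = (1521 + 9289)/(43702 + 2*I*sqrt(2)) = 10810/(43702 + 2*I*sqrt(2))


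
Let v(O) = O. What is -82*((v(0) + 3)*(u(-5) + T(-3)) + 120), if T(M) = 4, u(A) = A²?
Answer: -16974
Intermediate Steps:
-82*((v(0) + 3)*(u(-5) + T(-3)) + 120) = -82*((0 + 3)*((-5)² + 4) + 120) = -82*(3*(25 + 4) + 120) = -82*(3*29 + 120) = -82*(87 + 120) = -82*207 = -16974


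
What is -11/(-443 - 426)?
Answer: 1/79 ≈ 0.012658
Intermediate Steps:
-11/(-443 - 426) = -11/(-869) = -11*(-1/869) = 1/79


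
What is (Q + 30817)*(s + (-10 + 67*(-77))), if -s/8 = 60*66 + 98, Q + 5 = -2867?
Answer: -1051654185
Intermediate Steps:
Q = -2872 (Q = -5 - 2867 = -2872)
s = -32464 (s = -8*(60*66 + 98) = -8*(3960 + 98) = -8*4058 = -32464)
(Q + 30817)*(s + (-10 + 67*(-77))) = (-2872 + 30817)*(-32464 + (-10 + 67*(-77))) = 27945*(-32464 + (-10 - 5159)) = 27945*(-32464 - 5169) = 27945*(-37633) = -1051654185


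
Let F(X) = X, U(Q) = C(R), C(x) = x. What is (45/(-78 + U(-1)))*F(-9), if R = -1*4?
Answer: 405/82 ≈ 4.9390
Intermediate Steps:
R = -4
U(Q) = -4
(45/(-78 + U(-1)))*F(-9) = (45/(-78 - 4))*(-9) = (45/(-82))*(-9) = (45*(-1/82))*(-9) = -45/82*(-9) = 405/82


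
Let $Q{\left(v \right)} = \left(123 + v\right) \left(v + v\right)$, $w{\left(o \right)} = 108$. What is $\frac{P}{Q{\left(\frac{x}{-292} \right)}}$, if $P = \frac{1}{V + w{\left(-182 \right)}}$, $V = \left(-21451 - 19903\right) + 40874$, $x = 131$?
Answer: $\frac{10658}{435968655} \approx 2.4447 \cdot 10^{-5}$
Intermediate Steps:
$V = -480$ ($V = \left(-21451 - 19903\right) + 40874 = -41354 + 40874 = -480$)
$Q{\left(v \right)} = 2 v \left(123 + v\right)$ ($Q{\left(v \right)} = \left(123 + v\right) 2 v = 2 v \left(123 + v\right)$)
$P = - \frac{1}{372}$ ($P = \frac{1}{-480 + 108} = \frac{1}{-372} = - \frac{1}{372} \approx -0.0026882$)
$\frac{P}{Q{\left(\frac{x}{-292} \right)}} = - \frac{1}{372 \cdot 2 \frac{131}{-292} \left(123 + \frac{131}{-292}\right)} = - \frac{1}{372 \cdot 2 \cdot 131 \left(- \frac{1}{292}\right) \left(123 + 131 \left(- \frac{1}{292}\right)\right)} = - \frac{1}{372 \cdot 2 \left(- \frac{131}{292}\right) \left(123 - \frac{131}{292}\right)} = - \frac{1}{372 \cdot 2 \left(- \frac{131}{292}\right) \frac{35785}{292}} = - \frac{1}{372 \left(- \frac{4687835}{42632}\right)} = \left(- \frac{1}{372}\right) \left(- \frac{42632}{4687835}\right) = \frac{10658}{435968655}$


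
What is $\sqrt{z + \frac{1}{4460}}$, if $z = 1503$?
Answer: $\frac{\sqrt{7474269815}}{2230} \approx 38.769$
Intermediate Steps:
$\sqrt{z + \frac{1}{4460}} = \sqrt{1503 + \frac{1}{4460}} = \sqrt{\frac{6703381}{4460}} = \frac{\sqrt{7474269815}}{2230}$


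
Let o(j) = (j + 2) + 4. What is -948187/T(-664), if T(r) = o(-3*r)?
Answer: -948187/1998 ≈ -474.57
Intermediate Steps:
o(j) = 6 + j (o(j) = (2 + j) + 4 = 6 + j)
T(r) = 6 - 3*r
-948187/T(-664) = -948187/(6 - 3*(-664)) = -948187/(6 + 1992) = -948187/1998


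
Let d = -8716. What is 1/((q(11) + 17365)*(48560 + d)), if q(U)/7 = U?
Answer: 1/694959048 ≈ 1.4389e-9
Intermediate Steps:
q(U) = 7*U
1/((q(11) + 17365)*(48560 + d)) = 1/((7*11 + 17365)*(48560 - 8716)) = 1/((77 + 17365)*39844) = 1/(17442*39844) = 1/694959048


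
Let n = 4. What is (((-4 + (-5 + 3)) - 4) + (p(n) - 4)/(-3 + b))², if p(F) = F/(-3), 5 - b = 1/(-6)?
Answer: 26244/169 ≈ 155.29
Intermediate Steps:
b = 31/6 (b = 5 - 1/(-6) = 5 - 1*(-⅙) = 5 + ⅙ = 31/6 ≈ 5.1667)
p(F) = -F/3 (p(F) = F*(-⅓) = -F/3)
(((-4 + (-5 + 3)) - 4) + (p(n) - 4)/(-3 + b))² = (((-4 + (-5 + 3)) - 4) + (-⅓*4 - 4)/(-3 + 31/6))² = (((-4 - 2) - 4) + (-4/3 - 4)/(13/6))² = ((-6 - 4) - 16/3*6/13)² = (-10 - 32/13)² = (-162/13)² = 26244/169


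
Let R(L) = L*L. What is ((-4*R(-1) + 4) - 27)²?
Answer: 729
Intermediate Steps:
R(L) = L²
((-4*R(-1) + 4) - 27)² = ((-4*(-1)² + 4) - 27)² = ((-4*1 + 4) - 27)² = ((-4 + 4) - 27)² = (0 - 27)² = (-27)² = 729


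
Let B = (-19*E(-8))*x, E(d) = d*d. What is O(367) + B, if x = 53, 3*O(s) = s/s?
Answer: -193343/3 ≈ -64448.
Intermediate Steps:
E(d) = d**2
O(s) = 1/3 (O(s) = (s/s)/3 = (1/3)*1 = 1/3)
B = -64448 (B = -19*(-8)**2*53 = -19*64*53 = -1216*53 = -64448)
O(367) + B = 1/3 - 64448 = -193343/3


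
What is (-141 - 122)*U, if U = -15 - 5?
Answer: 5260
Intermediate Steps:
U = -20
(-141 - 122)*U = (-141 - 122)*(-20) = -263*(-20) = 5260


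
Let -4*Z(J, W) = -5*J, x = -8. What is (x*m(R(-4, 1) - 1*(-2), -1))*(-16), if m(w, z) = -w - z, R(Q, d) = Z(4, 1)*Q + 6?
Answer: 1664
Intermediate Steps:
Z(J, W) = 5*J/4 (Z(J, W) = -(-5)*J/4 = 5*J/4)
R(Q, d) = 6 + 5*Q (R(Q, d) = ((5/4)*4)*Q + 6 = 5*Q + 6 = 6 + 5*Q)
(x*m(R(-4, 1) - 1*(-2), -1))*(-16) = -8*(-((6 + 5*(-4)) - 1*(-2)) - 1*(-1))*(-16) = -8*(-((6 - 20) + 2) + 1)*(-16) = -8*(-(-14 + 2) + 1)*(-16) = -8*(-1*(-12) + 1)*(-16) = -8*(12 + 1)*(-16) = -8*13*(-16) = -104*(-16) = 1664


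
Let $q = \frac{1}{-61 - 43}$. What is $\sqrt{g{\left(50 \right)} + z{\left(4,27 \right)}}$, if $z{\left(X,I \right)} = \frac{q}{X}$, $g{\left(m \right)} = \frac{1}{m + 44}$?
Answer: $\frac{\sqrt{196742}}{4888} \approx 0.090744$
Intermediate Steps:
$q = - \frac{1}{104}$ ($q = \frac{1}{-104} = - \frac{1}{104} \approx -0.0096154$)
$g{\left(m \right)} = \frac{1}{44 + m}$
$z{\left(X,I \right)} = - \frac{1}{104 X}$
$\sqrt{g{\left(50 \right)} + z{\left(4,27 \right)}} = \sqrt{\frac{1}{44 + 50} - \frac{1}{104 \cdot 4}} = \sqrt{\frac{1}{94} - \frac{1}{416}} = \sqrt{\frac{161}{19552}} = \frac{\sqrt{196742}}{4888}$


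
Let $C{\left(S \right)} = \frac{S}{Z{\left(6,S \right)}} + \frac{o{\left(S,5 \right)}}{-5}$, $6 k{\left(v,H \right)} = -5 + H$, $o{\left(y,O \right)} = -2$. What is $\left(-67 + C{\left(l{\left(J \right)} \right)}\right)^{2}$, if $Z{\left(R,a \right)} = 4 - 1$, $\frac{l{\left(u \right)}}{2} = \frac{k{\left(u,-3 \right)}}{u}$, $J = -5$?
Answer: $\frac{8934121}{2025} \approx 4411.9$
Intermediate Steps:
$k{\left(v,H \right)} = - \frac{5}{6} + \frac{H}{6}$ ($k{\left(v,H \right)} = \frac{-5 + H}{6} = - \frac{5}{6} + \frac{H}{6}$)
$l{\left(u \right)} = - \frac{8}{3 u}$ ($l{\left(u \right)} = 2 \frac{- \frac{5}{6} + \frac{1}{6} \left(-3\right)}{u} = 2 \frac{- \frac{5}{6} - \frac{1}{2}}{u} = 2 \left(- \frac{4}{3 u}\right) = - \frac{8}{3 u}$)
$Z{\left(R,a \right)} = 3$ ($Z{\left(R,a \right)} = 4 - 1 = 3$)
$C{\left(S \right)} = \frac{2}{5} + \frac{S}{3}$ ($C{\left(S \right)} = \frac{S}{3} - \frac{2}{-5} = S \frac{1}{3} - - \frac{2}{5} = \frac{S}{3} + \frac{2}{5} = \frac{2}{5} + \frac{S}{3}$)
$\left(-67 + C{\left(l{\left(J \right)} \right)}\right)^{2} = \left(-67 + \left(\frac{2}{5} + \frac{\left(- \frac{8}{3}\right) \frac{1}{-5}}{3}\right)\right)^{2} = \left(-67 + \left(\frac{2}{5} + \frac{\left(- \frac{8}{3}\right) \left(- \frac{1}{5}\right)}{3}\right)\right)^{2} = \left(-67 + \left(\frac{2}{5} + \frac{1}{3} \cdot \frac{8}{15}\right)\right)^{2} = \left(-67 + \left(\frac{2}{5} + \frac{8}{45}\right)\right)^{2} = \left(-67 + \frac{26}{45}\right)^{2} = \left(- \frac{2989}{45}\right)^{2} = \frac{8934121}{2025}$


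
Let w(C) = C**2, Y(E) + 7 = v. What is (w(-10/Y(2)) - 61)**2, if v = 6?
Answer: 1521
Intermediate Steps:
Y(E) = -1 (Y(E) = -7 + 6 = -1)
(w(-10/Y(2)) - 61)**2 = ((-10/(-1))**2 - 61)**2 = ((-10*(-1))**2 - 61)**2 = (10**2 - 61)**2 = (100 - 61)**2 = 39**2 = 1521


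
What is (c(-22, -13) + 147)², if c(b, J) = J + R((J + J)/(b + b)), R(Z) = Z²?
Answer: 4228250625/234256 ≈ 18050.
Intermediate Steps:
c(b, J) = J + J²/b² (c(b, J) = J + ((J + J)/(b + b))² = J + ((2*J)/((2*b)))² = J + ((2*J)*(1/(2*b)))² = J + (J/b)² = J + J²/b²)
(c(-22, -13) + 147)² = ((-13 + (-13)²/(-22)²) + 147)² = ((-13 + 169*(1/484)) + 147)² = ((-13 + 169/484) + 147)² = (-6123/484 + 147)² = (65025/484)² = 4228250625/234256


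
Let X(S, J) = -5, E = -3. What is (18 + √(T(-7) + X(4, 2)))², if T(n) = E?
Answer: 316 + 72*I*√2 ≈ 316.0 + 101.82*I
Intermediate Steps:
T(n) = -3
(18 + √(T(-7) + X(4, 2)))² = (18 + √(-3 - 5))² = (18 + √(-8))² = (18 + 2*I*√2)²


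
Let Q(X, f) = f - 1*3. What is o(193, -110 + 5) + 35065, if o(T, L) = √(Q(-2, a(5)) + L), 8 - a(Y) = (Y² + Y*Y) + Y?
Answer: 35065 + I*√155 ≈ 35065.0 + 12.45*I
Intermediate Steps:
a(Y) = 8 - Y - 2*Y² (a(Y) = 8 - ((Y² + Y*Y) + Y) = 8 - ((Y² + Y²) + Y) = 8 - (2*Y² + Y) = 8 - (Y + 2*Y²) = 8 + (-Y - 2*Y²) = 8 - Y - 2*Y²)
Q(X, f) = -3 + f (Q(X, f) = f - 3 = -3 + f)
o(T, L) = √(-50 + L) (o(T, L) = √((-3 + (8 - 1*5 - 2*5²)) + L) = √((-3 + (8 - 5 - 2*25)) + L) = √((-3 + (8 - 5 - 50)) + L) = √((-3 - 47) + L) = √(-50 + L))
o(193, -110 + 5) + 35065 = √(-50 + (-110 + 5)) + 35065 = √(-50 - 105) + 35065 = √(-155) + 35065 = I*√155 + 35065 = 35065 + I*√155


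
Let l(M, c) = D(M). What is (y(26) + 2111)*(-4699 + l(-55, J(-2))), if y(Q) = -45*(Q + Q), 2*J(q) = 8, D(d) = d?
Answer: 1088666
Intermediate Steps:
J(q) = 4 (J(q) = (½)*8 = 4)
l(M, c) = M
y(Q) = -90*Q
(y(26) + 2111)*(-4699 + l(-55, J(-2))) = (-90*26 + 2111)*(-4699 - 55) = (-2340 + 2111)*(-4754) = -229*(-4754) = 1088666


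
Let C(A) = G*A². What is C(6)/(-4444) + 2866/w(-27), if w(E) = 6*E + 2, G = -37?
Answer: -1565423/88880 ≈ -17.613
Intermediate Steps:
w(E) = 2 + 6*E
C(A) = -37*A²
C(6)/(-4444) + 2866/w(-27) = -37*6²/(-4444) + 2866/(2 + 6*(-27)) = -37*36*(-1/4444) + 2866/(2 - 162) = -1332*(-1/4444) + 2866/(-160) = 333/1111 + 2866*(-1/160) = 333/1111 - 1433/80 = -1565423/88880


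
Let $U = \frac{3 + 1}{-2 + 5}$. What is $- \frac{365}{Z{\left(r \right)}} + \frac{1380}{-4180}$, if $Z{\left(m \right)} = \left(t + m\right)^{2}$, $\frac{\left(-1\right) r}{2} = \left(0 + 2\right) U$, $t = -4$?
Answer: $- \frac{740661}{163856} \approx -4.5202$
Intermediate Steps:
$U = \frac{4}{3} \approx 1.3333$
$r = - \frac{16}{3}$ ($r = - 2 \left(0 + 2\right) \frac{4}{3} = - 2 \cdot 2 \cdot \frac{4}{3} = \left(-2\right) \frac{8}{3} = - \frac{16}{3} \approx -5.3333$)
$Z{\left(m \right)} = \left(-4 + m\right)^{2}$
$- \frac{365}{Z{\left(r \right)}} + \frac{1380}{-4180} = - \frac{365}{\left(-4 - \frac{16}{3}\right)^{2}} + \frac{1380}{-4180} = - \frac{365}{\left(- \frac{28}{3}\right)^{2}} + 1380 \left(- \frac{1}{4180}\right) = - \frac{365}{\frac{784}{9}} - \frac{69}{209} = \left(-365\right) \frac{9}{784} - \frac{69}{209} = - \frac{3285}{784} - \frac{69}{209} = - \frac{740661}{163856}$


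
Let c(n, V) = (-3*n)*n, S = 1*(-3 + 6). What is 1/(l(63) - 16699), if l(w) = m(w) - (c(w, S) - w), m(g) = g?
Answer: -1/4666 ≈ -0.00021432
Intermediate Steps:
S = 3 (S = 1*3 = 3)
c(n, V) = -3*n²
l(w) = 2*w + 3*w² (l(w) = w - (-3*w² - w) = w - (-w - 3*w²) = w + (w + 3*w²) = 2*w + 3*w²)
1/(l(63) - 16699) = 1/(63*(2 + 3*63) - 16699) = 1/(63*(2 + 189) - 16699) = 1/(63*191 - 16699) = 1/(12033 - 16699) = 1/(-4666) = -1/4666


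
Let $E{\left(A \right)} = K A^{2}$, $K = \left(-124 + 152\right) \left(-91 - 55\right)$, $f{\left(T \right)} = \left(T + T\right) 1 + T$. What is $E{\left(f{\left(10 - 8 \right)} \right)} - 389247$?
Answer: $-536415$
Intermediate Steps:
$f{\left(T \right)} = 3 T$ ($f{\left(T \right)} = 2 T 1 + T = 2 T + T = 3 T$)
$K = -4088$ ($K = 28 \left(-146\right) = -4088$)
$E{\left(A \right)} = - 4088 A^{2}$
$E{\left(f{\left(10 - 8 \right)} \right)} - 389247 = - 4088 \left(3 \left(10 - 8\right)\right)^{2} - 389247 = - 4088 \left(3 \cdot 2\right)^{2} - 389247 = - 4088 \cdot 6^{2} - 389247 = \left(-4088\right) 36 - 389247 = -147168 - 389247 = -536415$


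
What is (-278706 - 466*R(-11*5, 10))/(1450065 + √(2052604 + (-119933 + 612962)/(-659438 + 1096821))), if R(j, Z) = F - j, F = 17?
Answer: -99022285821226455/459839654134427407 + 156129*√392671342781099263/459839654134427407 ≈ -0.21513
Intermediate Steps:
R(j, Z) = 17 - j
(-278706 - 466*R(-11*5, 10))/(1450065 + √(2052604 + (-119933 + 612962)/(-659438 + 1096821))) = (-278706 - 466*(17 - (-11)*5))/(1450065 + √(2052604 + (-119933 + 612962)/(-659438 + 1096821))) = (-278706 - 466*(17 - 1*(-55)))/(1450065 + √(2052604 + 493029/437383)) = (-278706 - 466*(17 + 55))/(1450065 + √(2052604 + 493029*(1/437383))) = (-278706 - 466*72)/(1450065 + √(2052604 + 493029/437383)) = (-278706 - 33552)/(1450065 + √(897774588361/437383)) = -312258/(1450065 + √392671342781099263/437383)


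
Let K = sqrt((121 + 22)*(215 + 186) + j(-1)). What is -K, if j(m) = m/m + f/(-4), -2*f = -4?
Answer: -3*sqrt(25486)/2 ≈ -239.47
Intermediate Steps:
f = 2 (f = -1/2*(-4) = 2)
j(m) = 1/2 (j(m) = m/m + 2/(-4) = 1 + 2*(-1/4) = 1 - 1/2 = 1/2)
K = 3*sqrt(25486)/2 (K = sqrt((121 + 22)*(215 + 186) + 1/2) = sqrt(143*401 + 1/2) = sqrt(57343 + 1/2) = sqrt(114687/2) = 3*sqrt(25486)/2 ≈ 239.47)
-K = -3*sqrt(25486)/2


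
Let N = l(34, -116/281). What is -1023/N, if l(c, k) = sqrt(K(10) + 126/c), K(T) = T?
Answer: -1023*sqrt(3961)/233 ≈ -276.33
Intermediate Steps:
l(c, k) = sqrt(10 + 126/c)
N = sqrt(3961)/17 (N = sqrt(10 + 126/34) = sqrt(10 + 126*(1/34)) = sqrt(10 + 63/17) = sqrt(233/17) = sqrt(3961)/17 ≈ 3.7021)
-1023/N = -1023*sqrt(3961)/233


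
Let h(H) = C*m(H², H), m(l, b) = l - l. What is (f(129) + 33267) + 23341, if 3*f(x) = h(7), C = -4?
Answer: 56608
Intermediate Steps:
m(l, b) = 0
h(H) = 0 (h(H) = -4*0 = 0)
f(x) = 0 (f(x) = (⅓)*0 = 0)
(f(129) + 33267) + 23341 = (0 + 33267) + 23341 = 33267 + 23341 = 56608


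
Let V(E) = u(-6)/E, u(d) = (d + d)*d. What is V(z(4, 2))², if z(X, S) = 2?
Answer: 1296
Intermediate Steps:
u(d) = 2*d² (u(d) = (2*d)*d = 2*d²)
V(E) = 72/E (V(E) = (2*(-6)²)/E = (2*36)/E = 72/E)
V(z(4, 2))² = (72/2)² = (72*(½))² = 36² = 1296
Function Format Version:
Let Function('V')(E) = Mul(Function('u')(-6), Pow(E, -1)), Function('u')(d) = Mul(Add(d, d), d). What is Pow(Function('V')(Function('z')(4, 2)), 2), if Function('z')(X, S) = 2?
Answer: 1296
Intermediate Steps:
Function('u')(d) = Mul(2, Pow(d, 2)) (Function('u')(d) = Mul(Mul(2, d), d) = Mul(2, Pow(d, 2)))
Function('V')(E) = Mul(72, Pow(E, -1)) (Function('V')(E) = Mul(Mul(2, Pow(-6, 2)), Pow(E, -1)) = Mul(Mul(2, 36), Pow(E, -1)) = Mul(72, Pow(E, -1)))
Pow(Function('V')(Function('z')(4, 2)), 2) = Pow(Mul(72, Pow(2, -1)), 2) = Pow(Mul(72, Rational(1, 2)), 2) = Pow(36, 2) = 1296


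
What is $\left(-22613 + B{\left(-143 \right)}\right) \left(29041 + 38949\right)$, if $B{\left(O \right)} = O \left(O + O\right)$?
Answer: $1243197150$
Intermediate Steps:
$B{\left(O \right)} = 2 O^{2}$ ($B{\left(O \right)} = O 2 O = 2 O^{2}$)
$\left(-22613 + B{\left(-143 \right)}\right) \left(29041 + 38949\right) = \left(-22613 + 2 \left(-143\right)^{2}\right) \left(29041 + 38949\right) = \left(-22613 + 2 \cdot 20449\right) 67990 = \left(-22613 + 40898\right) 67990 = 18285 \cdot 67990 = 1243197150$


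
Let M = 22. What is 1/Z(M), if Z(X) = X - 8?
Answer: 1/14 ≈ 0.071429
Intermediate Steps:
Z(X) = -8 + X
1/Z(M) = 1/(-8 + 22) = 1/14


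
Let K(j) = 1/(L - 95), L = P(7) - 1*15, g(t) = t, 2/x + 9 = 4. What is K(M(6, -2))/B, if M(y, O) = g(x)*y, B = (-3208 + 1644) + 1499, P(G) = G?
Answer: 1/6695 ≈ 0.00014937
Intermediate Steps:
x = -⅖ (x = 2/(-9 + 4) = 2/(-5) = 2*(-⅕) = -⅖ ≈ -0.40000)
B = -65 (B = -1564 + 1499 = -65)
L = -8 (L = 7 - 1*15 = 7 - 15 = -8)
M(y, O) = -2*y/5
K(j) = -1/103 (K(j) = 1/(-8 - 95) = 1/(-103) = -1/103)
K(M(6, -2))/B = -1/103/(-65) = -1/103*(-1/65) = 1/6695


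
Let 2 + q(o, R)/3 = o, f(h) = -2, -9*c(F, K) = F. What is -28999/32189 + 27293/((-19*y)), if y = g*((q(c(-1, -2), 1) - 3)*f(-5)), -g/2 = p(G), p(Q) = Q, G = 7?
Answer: 319212709/63605464 ≈ 5.0186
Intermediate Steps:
c(F, K) = -F/9
q(o, R) = -6 + 3*o
g = -14 (g = -2*7 = -14)
y = -728/3 (y = -14*((-6 + 3*(-1/9*(-1))) - 3)*(-2) = -14*((-6 + 3*(1/9)) - 3)*(-2) = -14*((-6 + 1/3) - 3)*(-2) = -14*(-17/3 - 3)*(-2) = -(-364)*(-2)/3 = -14*52/3 = -728/3 ≈ -242.67)
-28999/32189 + 27293/((-19*y)) = -28999/32189 + 27293/((-19*(-728/3))) = -28999*1/32189 + 27293/(13832/3) = -28999/32189 + 27293*(3/13832) = -28999/32189 + 11697/1976 = 319212709/63605464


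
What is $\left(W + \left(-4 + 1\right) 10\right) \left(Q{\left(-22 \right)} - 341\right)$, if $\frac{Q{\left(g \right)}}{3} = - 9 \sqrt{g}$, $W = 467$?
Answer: $-149017 - 11799 i \sqrt{22} \approx -1.4902 \cdot 10^{5} - 55342.0 i$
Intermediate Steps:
$Q{\left(g \right)} = - 27 \sqrt{g}$ ($Q{\left(g \right)} = 3 \left(- 9 \sqrt{g}\right) = - 27 \sqrt{g}$)
$\left(W + \left(-4 + 1\right) 10\right) \left(Q{\left(-22 \right)} - 341\right) = \left(467 + \left(-4 + 1\right) 10\right) \left(- 27 \sqrt{-22} - 341\right) = \left(467 - 30\right) \left(- 27 i \sqrt{22} - 341\right) = 437 \left(-341 - 27 i \sqrt{22}\right) = -149017 - 11799 i \sqrt{22}$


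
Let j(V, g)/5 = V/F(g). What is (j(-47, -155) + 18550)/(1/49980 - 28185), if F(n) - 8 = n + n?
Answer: -140002351650/212711631149 ≈ -0.65818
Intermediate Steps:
F(n) = 8 + 2*n (F(n) = 8 + (n + n) = 8 + 2*n)
j(V, g) = 5*V/(8 + 2*g) (j(V, g) = 5*(V/(8 + 2*g)) = 5*V/(8 + 2*g))
(j(-47, -155) + 18550)/(1/49980 - 28185) = ((5/2)*(-47)/(4 - 155) + 18550)/(1/49980 - 28185) = ((5/2)*(-47)/(-151) + 18550)/(1/49980 - 28185) = ((5/2)*(-47)*(-1/151) + 18550)/(-1408686299/49980) = (235/302 + 18550)*(-49980/1408686299) = (5602335/302)*(-49980/1408686299) = -140002351650/212711631149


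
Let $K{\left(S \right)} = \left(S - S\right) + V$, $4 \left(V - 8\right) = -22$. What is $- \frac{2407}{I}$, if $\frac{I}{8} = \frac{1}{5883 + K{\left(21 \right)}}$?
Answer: $- \frac{28332797}{16} \approx -1.7708 \cdot 10^{6}$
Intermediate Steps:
$V = \frac{5}{2}$ ($V = 8 + \frac{1}{4} \left(-22\right) = 8 - \frac{11}{2} = \frac{5}{2} \approx 2.5$)
$K{\left(S \right)} = \frac{5}{2}$ ($K{\left(S \right)} = \left(S - S\right) + \frac{5}{2} = 0 + \frac{5}{2} = \frac{5}{2}$)
$I = \frac{16}{11771}$ ($I = \frac{8}{5883 + \frac{5}{2}} = \frac{8}{\frac{11771}{2}} = 8 \cdot \frac{2}{11771} = \frac{16}{11771} \approx 0.0013593$)
$- \frac{2407}{I} = - \frac{2407}{\frac{16}{11771}} = \left(-2407\right) \frac{11771}{16} = - \frac{28332797}{16}$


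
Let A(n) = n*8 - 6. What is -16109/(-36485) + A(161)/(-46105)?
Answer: 27837267/67285637 ≈ 0.41372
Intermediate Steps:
A(n) = -6 + 8*n (A(n) = 8*n - 6 = -6 + 8*n)
-16109/(-36485) + A(161)/(-46105) = -16109/(-36485) + (-6 + 8*161)/(-46105) = -16109*(-1/36485) + (-6 + 1288)*(-1/46105) = 16109/36485 + 1282*(-1/46105) = 16109/36485 - 1282/46105 = 27837267/67285637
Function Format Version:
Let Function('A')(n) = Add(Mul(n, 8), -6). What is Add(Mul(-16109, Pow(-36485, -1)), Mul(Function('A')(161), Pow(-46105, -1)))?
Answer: Rational(27837267, 67285637) ≈ 0.41372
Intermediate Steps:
Function('A')(n) = Add(-6, Mul(8, n)) (Function('A')(n) = Add(Mul(8, n), -6) = Add(-6, Mul(8, n)))
Add(Mul(-16109, Pow(-36485, -1)), Mul(Function('A')(161), Pow(-46105, -1))) = Add(Mul(-16109, Pow(-36485, -1)), Mul(Add(-6, Mul(8, 161)), Pow(-46105, -1))) = Add(Mul(-16109, Rational(-1, 36485)), Mul(Add(-6, 1288), Rational(-1, 46105))) = Add(Rational(16109, 36485), Mul(1282, Rational(-1, 46105))) = Add(Rational(16109, 36485), Rational(-1282, 46105)) = Rational(27837267, 67285637)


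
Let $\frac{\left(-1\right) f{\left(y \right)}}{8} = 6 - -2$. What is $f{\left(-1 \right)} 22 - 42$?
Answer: $-1450$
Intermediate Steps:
$f{\left(y \right)} = -64$ ($f{\left(y \right)} = - 8 \left(6 - -2\right) = - 8 \left(6 + 2\right) = \left(-8\right) 8 = -64$)
$f{\left(-1 \right)} 22 - 42 = \left(-64\right) 22 - 42 = -1408 - 42 = -1450$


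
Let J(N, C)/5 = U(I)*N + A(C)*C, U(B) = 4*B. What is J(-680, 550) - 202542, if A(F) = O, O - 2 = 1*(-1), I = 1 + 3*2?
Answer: -294992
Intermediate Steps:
I = 7 (I = 1 + 6 = 7)
O = 1 (O = 2 + 1*(-1) = 2 - 1 = 1)
A(F) = 1
J(N, C) = 5*C + 140*N (J(N, C) = 5*((4*7)*N + 1*C) = 5*(28*N + C) = 5*(C + 28*N) = 5*C + 140*N)
J(-680, 550) - 202542 = (5*550 + 140*(-680)) - 202542 = (2750 - 95200) - 202542 = -92450 - 202542 = -294992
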